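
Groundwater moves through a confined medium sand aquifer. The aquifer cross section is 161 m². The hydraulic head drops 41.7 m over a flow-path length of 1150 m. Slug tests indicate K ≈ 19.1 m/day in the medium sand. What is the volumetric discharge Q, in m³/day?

Hydraulic gradient i = Δh / L = 41.7 / 1150 = 0.03626.
Darcy's law: Q = K · A · i = 19.10 × 161.0 × 0.03626 = 111.5 m³/day.

112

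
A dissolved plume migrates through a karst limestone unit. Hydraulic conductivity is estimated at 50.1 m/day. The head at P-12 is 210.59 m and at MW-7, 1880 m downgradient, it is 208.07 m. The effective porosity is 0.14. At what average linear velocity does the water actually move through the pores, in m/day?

Hydraulic gradient i = (210.59 − 208.07) / 1880 = 2.52 / 1880 = 0.001340.
Darcy flux q = K · i = 50.10 × 0.001340 = 0.06716 m/day.
Seepage velocity v = q / n_e = 0.06716 / 0.14 = 0.4797 m/day.

0.480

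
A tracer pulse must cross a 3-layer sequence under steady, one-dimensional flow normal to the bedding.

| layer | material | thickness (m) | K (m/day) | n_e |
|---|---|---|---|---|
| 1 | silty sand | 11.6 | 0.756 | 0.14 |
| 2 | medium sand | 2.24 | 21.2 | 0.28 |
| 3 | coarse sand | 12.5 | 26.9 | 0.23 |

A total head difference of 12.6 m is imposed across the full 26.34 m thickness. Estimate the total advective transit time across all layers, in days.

6.47

With flow normal to the layers, continuity requires the same specific discharge q through every layer.
Σ(b_i/K_i) = 11.6/0.756 + 2.24/21.2 + 12.5/26.9 = 15.91 d.
q = Δh / Σ(b_i/K_i) = 12.6 / 15.91 = 0.7917 m/day.
In each layer the seepage velocity is v_i = q/n_i, so the layer transit time is t_i = b_i·n_i / q:
  layer 1 (silty sand): t_1 = 11.6 × 0.14 / 0.7917 = 2.051 d
  layer 2 (medium sand): t_2 = 2.24 × 0.28 / 0.7917 = 0.7922 d
  layer 3 (coarse sand): t_3 = 12.5 × 0.23 / 0.7917 = 3.631 d
Total t = Σ t_i = 6.475 days.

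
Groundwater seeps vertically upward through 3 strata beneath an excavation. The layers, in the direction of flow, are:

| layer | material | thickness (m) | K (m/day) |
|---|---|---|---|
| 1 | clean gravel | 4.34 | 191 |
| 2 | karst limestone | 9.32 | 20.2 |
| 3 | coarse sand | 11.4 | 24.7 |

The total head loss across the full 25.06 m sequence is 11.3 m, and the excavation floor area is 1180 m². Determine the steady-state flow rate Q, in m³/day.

Flow is perpendicular to layering, so the layers act in series and the equivalent K is the thickness-weighted harmonic mean.
Total thickness L = 4.34 + 9.32 + 11.4 = 25.06 m.
Σ(b_i/K_i) = 4.34/191 + 9.32/20.2 + 11.4/24.7 = 0.9456 d.
K_eq = L / Σ(b_i/K_i) = 25.06 / 0.9456 = 26.50 m/day.
Q = K_eq · A · (Δh/L) = 26.50 × 1180 × (11.3/25.06) = 14100 m³/day.

14100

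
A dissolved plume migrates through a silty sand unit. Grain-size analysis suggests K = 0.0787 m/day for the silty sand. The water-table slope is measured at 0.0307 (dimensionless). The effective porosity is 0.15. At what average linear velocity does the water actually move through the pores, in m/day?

Hydraulic gradient i = 0.0307.
Darcy flux q = K · i = 0.07870 × 0.03070 = 0.002416 m/day.
Seepage velocity v = q / n_e = 0.002416 / 0.15 = 0.01611 m/day.

0.0161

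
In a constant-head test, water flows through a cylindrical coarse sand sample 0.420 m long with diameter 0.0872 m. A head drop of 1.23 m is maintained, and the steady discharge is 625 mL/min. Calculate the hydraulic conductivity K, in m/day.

51.5

Cross-sectional area A = π·(d/2)² = π × (0.0872/2)² = 0.005972 m².
Convert discharge: 625 mL/min = 1.042e-05 m³/s.
Darcy's law rearranged: K = Q·L / (A·Δh) = 1.042e-05 × 0.420 / (0.005972 × 1.23) = 0.0005956 m/s = 51.46 m/day.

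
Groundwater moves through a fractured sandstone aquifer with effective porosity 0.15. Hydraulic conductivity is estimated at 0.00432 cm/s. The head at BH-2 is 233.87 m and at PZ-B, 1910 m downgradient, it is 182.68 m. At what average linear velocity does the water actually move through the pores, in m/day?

Convert K: 0.00432 cm/s × 864 = 3.732 m/day.
Hydraulic gradient i = (233.87 − 182.68) / 1910 = 51.19 / 1910 = 0.02680.
Darcy flux q = K · i = 3.732 × 0.02680 = 0.1000 m/day.
Seepage velocity v = q / n_e = 0.1000 / 0.15 = 0.6669 m/day.

0.667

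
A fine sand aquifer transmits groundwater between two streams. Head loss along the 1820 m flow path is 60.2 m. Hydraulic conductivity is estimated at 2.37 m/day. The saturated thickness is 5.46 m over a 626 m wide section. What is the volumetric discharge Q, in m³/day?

268

Cross-sectional area A = 626 × 5.46 = 3418 m².
Hydraulic gradient i = Δh / L = 60.2 / 1820 = 0.03308.
Darcy's law: Q = K · A · i = 2.370 × 3418 × 0.03308 = 267.9 m³/day.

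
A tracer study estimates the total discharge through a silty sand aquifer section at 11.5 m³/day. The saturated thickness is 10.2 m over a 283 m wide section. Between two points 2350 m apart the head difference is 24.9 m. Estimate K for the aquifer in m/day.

0.376

Cross-sectional area A = 283 × 10.2 = 2887 m².
Hydraulic gradient i = Δh / L = 24.9 / 2350 = 0.01060.
From Q = K·A·i, K = Q / (A·i) = 11.5 / (2887 × 0.01060) = 0.3760 m/day.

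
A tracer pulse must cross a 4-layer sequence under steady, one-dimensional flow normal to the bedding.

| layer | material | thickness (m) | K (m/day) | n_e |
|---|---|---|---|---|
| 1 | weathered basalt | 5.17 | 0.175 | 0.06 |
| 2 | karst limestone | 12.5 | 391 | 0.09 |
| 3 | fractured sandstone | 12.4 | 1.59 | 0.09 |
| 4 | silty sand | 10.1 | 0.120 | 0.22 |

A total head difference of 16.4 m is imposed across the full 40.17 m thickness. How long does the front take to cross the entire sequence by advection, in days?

35.4

With flow normal to the layers, continuity requires the same specific discharge q through every layer.
Σ(b_i/K_i) = 5.17/0.175 + 12.5/391 + 12.4/1.59 + 10.1/0.120 = 121.5 d.
q = Δh / Σ(b_i/K_i) = 16.4 / 121.5 = 0.1349 m/day.
In each layer the seepage velocity is v_i = q/n_i, so the layer transit time is t_i = b_i·n_i / q:
  layer 1 (weathered basalt): t_1 = 5.17 × 0.06 / 0.1349 = 2.299 d
  layer 2 (karst limestone): t_2 = 12.5 × 0.09 / 0.1349 = 8.337 d
  layer 3 (fractured sandstone): t_3 = 12.4 × 0.09 / 0.1349 = 8.271 d
  layer 4 (silty sand): t_4 = 10.1 × 0.22 / 0.1349 = 16.47 d
Total t = Σ t_i = 35.37 days.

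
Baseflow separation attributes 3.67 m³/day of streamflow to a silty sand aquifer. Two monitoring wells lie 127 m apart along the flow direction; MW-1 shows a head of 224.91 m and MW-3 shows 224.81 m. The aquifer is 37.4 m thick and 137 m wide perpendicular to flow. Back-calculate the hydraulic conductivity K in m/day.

Cross-sectional area A = 137 × 37.4 = 5124 m².
Hydraulic gradient i = (224.91 − 224.81) / 127 = 0.1 / 127 = 0.0007874.
From Q = K·A·i, K = Q / (A·i) = 3.67 / (5124 × 0.0007874) = 0.9097 m/day.

0.910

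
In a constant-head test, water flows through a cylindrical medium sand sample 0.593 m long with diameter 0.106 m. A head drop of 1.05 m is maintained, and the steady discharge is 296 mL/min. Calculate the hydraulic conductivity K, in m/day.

27.3

Cross-sectional area A = π·(d/2)² = π × (0.106/2)² = 0.008825 m².
Convert discharge: 296 mL/min = 4.933e-06 m³/s.
Darcy's law rearranged: K = Q·L / (A·Δh) = 4.933e-06 × 0.593 / (0.008825 × 1.05) = 0.0003157 m/s = 27.28 m/day.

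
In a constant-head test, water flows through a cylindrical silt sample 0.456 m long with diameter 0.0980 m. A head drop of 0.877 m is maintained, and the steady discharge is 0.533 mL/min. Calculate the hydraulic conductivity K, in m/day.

0.0529

Cross-sectional area A = π·(d/2)² = π × (0.0980/2)² = 0.007543 m².
Convert discharge: 0.533 mL/min = 8.883e-09 m³/s.
Darcy's law rearranged: K = Q·L / (A·Δh) = 8.883e-09 × 0.456 / (0.007543 × 0.877) = 6.123e-07 m/s = 0.05291 m/day.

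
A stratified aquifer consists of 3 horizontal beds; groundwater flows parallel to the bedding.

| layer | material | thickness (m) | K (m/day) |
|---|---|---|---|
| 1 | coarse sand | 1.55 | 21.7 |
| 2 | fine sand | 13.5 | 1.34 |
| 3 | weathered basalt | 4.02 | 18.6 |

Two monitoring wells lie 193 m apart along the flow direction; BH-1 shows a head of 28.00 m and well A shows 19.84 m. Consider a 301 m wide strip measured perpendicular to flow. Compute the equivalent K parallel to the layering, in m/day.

6.63

Flow is parallel to layering, so each bed carries its own Darcy discharge and the transmissivities add.
Σ(K_i·b_i) = 21.7×1.55 + 1.34×13.5 + 18.6×4.02 = 126.5 m²/day.
Total thickness b = 19.07 m, so K_eq = Σ(K_i·b_i)/b = 6.633 m/day.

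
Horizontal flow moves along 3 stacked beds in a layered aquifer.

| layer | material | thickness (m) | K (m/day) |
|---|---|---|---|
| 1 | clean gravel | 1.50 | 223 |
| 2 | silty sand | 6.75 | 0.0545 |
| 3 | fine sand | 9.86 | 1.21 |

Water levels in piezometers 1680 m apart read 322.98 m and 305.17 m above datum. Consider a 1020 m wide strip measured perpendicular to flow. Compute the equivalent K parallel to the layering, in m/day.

19.1

Flow is parallel to layering, so each bed carries its own Darcy discharge and the transmissivities add.
Σ(K_i·b_i) = 223×1.50 + 0.0545×6.75 + 1.21×9.86 = 346.8 m²/day.
Total thickness b = 18.11 m, so K_eq = Σ(K_i·b_i)/b = 19.15 m/day.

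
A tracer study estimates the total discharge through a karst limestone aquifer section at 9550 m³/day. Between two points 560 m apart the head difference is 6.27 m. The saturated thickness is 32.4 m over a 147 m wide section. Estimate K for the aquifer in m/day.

Cross-sectional area A = 147 × 32.4 = 4763 m².
Hydraulic gradient i = Δh / L = 6.27 / 560 = 0.01120.
From Q = K·A·i, K = Q / (A·i) = 9550 / (4763 × 0.01120) = 179.1 m/day.

179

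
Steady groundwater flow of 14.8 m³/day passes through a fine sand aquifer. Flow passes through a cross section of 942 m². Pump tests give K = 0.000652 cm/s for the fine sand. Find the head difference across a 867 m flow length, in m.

24.2

Convert K: 0.000652 cm/s × 864 = 0.5633 m/day.
From Q = K·A·i, i = Q / (K·A) = 14.8 / (0.5633 × 942.0) = 0.02789.
Head loss Δh = i · L = 0.02789 × 867 = 24.18 m.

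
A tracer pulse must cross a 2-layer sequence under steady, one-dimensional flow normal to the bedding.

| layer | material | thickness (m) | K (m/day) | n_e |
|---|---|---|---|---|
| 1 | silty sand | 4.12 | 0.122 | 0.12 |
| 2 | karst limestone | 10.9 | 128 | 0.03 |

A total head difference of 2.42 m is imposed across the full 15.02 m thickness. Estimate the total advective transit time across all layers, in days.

With flow normal to the layers, continuity requires the same specific discharge q through every layer.
Σ(b_i/K_i) = 4.12/0.122 + 10.9/128 = 33.86 d.
q = Δh / Σ(b_i/K_i) = 2.42 / 33.86 = 0.07148 m/day.
In each layer the seepage velocity is v_i = q/n_i, so the layer transit time is t_i = b_i·n_i / q:
  layer 1 (silty sand): t_1 = 4.12 × 0.12 / 0.07148 = 6.917 d
  layer 2 (karst limestone): t_2 = 10.9 × 0.03 / 0.07148 = 4.575 d
Total t = Σ t_i = 11.49 days.

11.5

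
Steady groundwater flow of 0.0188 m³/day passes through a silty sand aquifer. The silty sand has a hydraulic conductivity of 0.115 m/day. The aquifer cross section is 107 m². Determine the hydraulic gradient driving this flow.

From Q = K·A·i, i = Q / (K·A) = 0.0188 / (0.1150 × 107.0) = 0.001528.

0.00153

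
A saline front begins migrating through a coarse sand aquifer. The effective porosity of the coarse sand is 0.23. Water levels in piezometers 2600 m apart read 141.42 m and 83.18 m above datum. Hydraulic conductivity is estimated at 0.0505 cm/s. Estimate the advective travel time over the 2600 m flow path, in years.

Convert K: 0.0505 cm/s × 864 = 43.63 m/day.
Hydraulic gradient i = (141.42 − 83.18) / 2600 = 58.24 / 2600 = 0.02240.
Darcy flux q = K · i = 43.63 × 0.02240 = 0.9774 m/day.
Seepage velocity v = q / n_e = 0.9774 / 0.23 = 4.249 m/day.
Travel time t = L / v = 2600 / 4.249 = 611.9 days = 1.675 years.

1.68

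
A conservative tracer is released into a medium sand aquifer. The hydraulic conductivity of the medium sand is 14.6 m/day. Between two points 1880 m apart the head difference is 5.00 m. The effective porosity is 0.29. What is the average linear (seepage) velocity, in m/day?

0.134

Hydraulic gradient i = Δh / L = 5.00 / 1880 = 0.002660.
Darcy flux q = K · i = 14.60 × 0.002660 = 0.03883 m/day.
Seepage velocity v = q / n_e = 0.03883 / 0.29 = 0.1339 m/day.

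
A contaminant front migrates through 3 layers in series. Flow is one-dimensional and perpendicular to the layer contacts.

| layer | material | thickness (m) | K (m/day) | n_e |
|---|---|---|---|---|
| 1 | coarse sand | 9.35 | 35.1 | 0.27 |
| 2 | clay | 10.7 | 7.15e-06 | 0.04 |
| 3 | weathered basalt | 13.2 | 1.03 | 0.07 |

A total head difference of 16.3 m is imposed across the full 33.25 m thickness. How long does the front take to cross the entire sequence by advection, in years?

974

With flow normal to the layers, continuity requires the same specific discharge q through every layer.
Σ(b_i/K_i) = 9.35/35.1 + 10.7/7.15e-06 + 13.2/1.03 = 1.497e+06 d.
q = Δh / Σ(b_i/K_i) = 16.3 / 1.497e+06 = 1.089e-05 m/day.
In each layer the seepage velocity is v_i = q/n_i, so the layer transit time is t_i = b_i·n_i / q:
  layer 1 (coarse sand): t_1 = 9.35 × 0.27 / 1.089e-05 = 2.318e+05 d
  layer 2 (clay): t_2 = 10.7 × 0.04 / 1.089e-05 = 39295 d
  layer 3 (weathered basalt): t_3 = 13.2 × 0.07 / 1.089e-05 = 84833 d
Total t = Σ t_i = 3.559e+05 days = 974.4 years.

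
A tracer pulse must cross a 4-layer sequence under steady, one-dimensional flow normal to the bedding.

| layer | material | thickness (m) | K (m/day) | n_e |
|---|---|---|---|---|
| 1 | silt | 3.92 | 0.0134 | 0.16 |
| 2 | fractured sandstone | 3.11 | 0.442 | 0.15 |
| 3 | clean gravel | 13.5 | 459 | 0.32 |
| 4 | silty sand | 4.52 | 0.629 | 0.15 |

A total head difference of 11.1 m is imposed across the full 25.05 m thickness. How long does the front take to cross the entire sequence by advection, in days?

168

With flow normal to the layers, continuity requires the same specific discharge q through every layer.
Σ(b_i/K_i) = 3.92/0.0134 + 3.11/0.442 + 13.5/459 + 4.52/0.629 = 306.8 d.
q = Δh / Σ(b_i/K_i) = 11.1 / 306.8 = 0.03618 m/day.
In each layer the seepage velocity is v_i = q/n_i, so the layer transit time is t_i = b_i·n_i / q:
  layer 1 (silt): t_1 = 3.92 × 0.16 / 0.03618 = 17.33 d
  layer 2 (fractured sandstone): t_2 = 3.11 × 0.15 / 0.03618 = 12.89 d
  layer 3 (clean gravel): t_3 = 13.5 × 0.32 / 0.03618 = 119.4 d
  layer 4 (silty sand): t_4 = 4.52 × 0.15 / 0.03618 = 18.74 d
Total t = Σ t_i = 168.4 days.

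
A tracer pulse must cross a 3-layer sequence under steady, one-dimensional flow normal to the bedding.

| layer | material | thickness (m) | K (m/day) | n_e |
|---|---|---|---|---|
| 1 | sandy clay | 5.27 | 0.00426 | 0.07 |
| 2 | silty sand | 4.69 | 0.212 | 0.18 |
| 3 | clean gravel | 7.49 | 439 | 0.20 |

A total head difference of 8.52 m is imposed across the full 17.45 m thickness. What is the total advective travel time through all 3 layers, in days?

401

With flow normal to the layers, continuity requires the same specific discharge q through every layer.
Σ(b_i/K_i) = 5.27/0.00426 + 4.69/0.212 + 7.49/439 = 1259 d.
q = Δh / Σ(b_i/K_i) = 8.52 / 1259 = 0.006766 m/day.
In each layer the seepage velocity is v_i = q/n_i, so the layer transit time is t_i = b_i·n_i / q:
  layer 1 (sandy clay): t_1 = 5.27 × 0.07 / 0.006766 = 54.52 d
  layer 2 (silty sand): t_2 = 4.69 × 0.18 / 0.006766 = 124.8 d
  layer 3 (clean gravel): t_3 = 7.49 × 0.20 / 0.006766 = 221.4 d
Total t = Σ t_i = 400.7 days.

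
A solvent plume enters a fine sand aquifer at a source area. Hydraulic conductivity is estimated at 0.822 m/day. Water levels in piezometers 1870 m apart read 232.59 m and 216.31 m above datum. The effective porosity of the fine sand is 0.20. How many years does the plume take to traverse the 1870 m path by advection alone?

Hydraulic gradient i = (232.59 − 216.31) / 1870 = 16.28 / 1870 = 0.008706.
Darcy flux q = K · i = 0.8220 × 0.008706 = 0.007156 m/day.
Seepage velocity v = q / n_e = 0.007156 / 0.20 = 0.03578 m/day.
Travel time t = L / v = 1870 / 0.03578 = 52262 days = 143.1 years.

143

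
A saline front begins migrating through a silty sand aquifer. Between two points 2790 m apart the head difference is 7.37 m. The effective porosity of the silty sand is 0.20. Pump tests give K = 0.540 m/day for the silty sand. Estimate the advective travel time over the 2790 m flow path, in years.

Hydraulic gradient i = Δh / L = 7.37 / 2790 = 0.002642.
Darcy flux q = K · i = 0.5400 × 0.002642 = 0.001426 m/day.
Seepage velocity v = q / n_e = 0.001426 / 0.20 = 0.007132 m/day.
Travel time t = L / v = 2790 / 0.007132 = 3.912e+05 days = 1071 years.

1070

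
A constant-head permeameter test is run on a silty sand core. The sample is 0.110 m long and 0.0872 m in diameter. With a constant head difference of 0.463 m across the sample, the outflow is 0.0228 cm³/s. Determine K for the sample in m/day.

Cross-sectional area A = π·(d/2)² = π × (0.0872/2)² = 0.005972 m².
Convert discharge: 0.0228 cm³/s = 2.280e-08 m³/s.
Darcy's law rearranged: K = Q·L / (A·Δh) = 2.280e-08 × 0.110 / (0.005972 × 0.463) = 9.070e-07 m/s = 0.07837 m/day.

0.0784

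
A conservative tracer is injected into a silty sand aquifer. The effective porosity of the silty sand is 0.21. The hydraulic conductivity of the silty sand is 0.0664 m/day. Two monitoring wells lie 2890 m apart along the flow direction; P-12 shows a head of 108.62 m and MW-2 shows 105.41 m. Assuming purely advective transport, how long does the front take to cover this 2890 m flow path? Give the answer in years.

22500

Hydraulic gradient i = (108.62 − 105.41) / 2890 = 3.21 / 2890 = 0.001111.
Darcy flux q = K · i = 0.06640 × 0.001111 = 7.375e-05 m/day.
Seepage velocity v = q / n_e = 7.375e-05 / 0.21 = 0.0003512 m/day.
Travel time t = L / v = 2890 / 0.0003512 = 8.229e+06 days = 22530 years.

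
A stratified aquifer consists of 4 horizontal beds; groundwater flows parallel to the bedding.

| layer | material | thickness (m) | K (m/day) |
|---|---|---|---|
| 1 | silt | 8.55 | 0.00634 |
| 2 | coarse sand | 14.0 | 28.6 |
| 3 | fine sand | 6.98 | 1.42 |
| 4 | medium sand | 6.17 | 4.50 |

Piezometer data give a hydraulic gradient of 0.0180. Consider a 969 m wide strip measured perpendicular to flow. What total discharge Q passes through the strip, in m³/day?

7640

Flow is parallel to layering, so each bed carries its own Darcy discharge and the transmissivities add.
Σ(K_i·b_i) = 0.00634×8.55 + 28.6×14.0 + 1.42×6.98 + 4.50×6.17 = 438.1 m²/day.
Hydraulic gradient i = 0.0180.
Q = Σ(K_i·b_i) · W · i = 438.1 × 969 × 0.01800 = 7642 m³/day.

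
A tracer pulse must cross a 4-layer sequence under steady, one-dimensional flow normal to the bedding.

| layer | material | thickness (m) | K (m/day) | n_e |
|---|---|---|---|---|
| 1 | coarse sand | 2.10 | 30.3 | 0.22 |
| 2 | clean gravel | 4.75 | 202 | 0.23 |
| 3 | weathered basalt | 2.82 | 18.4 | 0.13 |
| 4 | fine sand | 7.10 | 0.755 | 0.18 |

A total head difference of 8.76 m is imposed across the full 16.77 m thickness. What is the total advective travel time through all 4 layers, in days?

3.52

With flow normal to the layers, continuity requires the same specific discharge q through every layer.
Σ(b_i/K_i) = 2.10/30.3 + 4.75/202 + 2.82/18.4 + 7.10/0.755 = 9.650 d.
q = Δh / Σ(b_i/K_i) = 8.76 / 9.650 = 0.9078 m/day.
In each layer the seepage velocity is v_i = q/n_i, so the layer transit time is t_i = b_i·n_i / q:
  layer 1 (coarse sand): t_1 = 2.10 × 0.22 / 0.9078 = 0.5089 d
  layer 2 (clean gravel): t_2 = 4.75 × 0.23 / 0.9078 = 1.204 d
  layer 3 (weathered basalt): t_3 = 2.82 × 0.13 / 0.9078 = 0.4038 d
  layer 4 (fine sand): t_4 = 7.10 × 0.18 / 0.9078 = 1.408 d
Total t = Σ t_i = 3.524 days.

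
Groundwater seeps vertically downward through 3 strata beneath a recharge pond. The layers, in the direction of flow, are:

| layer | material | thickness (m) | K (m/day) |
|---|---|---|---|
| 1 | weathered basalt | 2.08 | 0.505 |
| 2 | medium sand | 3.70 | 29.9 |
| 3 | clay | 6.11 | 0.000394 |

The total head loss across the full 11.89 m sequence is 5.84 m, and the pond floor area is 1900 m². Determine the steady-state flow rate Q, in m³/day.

0.715

Flow is perpendicular to layering, so the layers act in series and the equivalent K is the thickness-weighted harmonic mean.
Total thickness L = 2.08 + 3.70 + 6.11 = 11.89 m.
Σ(b_i/K_i) = 2.08/0.505 + 3.70/29.9 + 6.11/0.000394 = 15512 d.
K_eq = L / Σ(b_i/K_i) = 11.89 / 15512 = 0.0007665 m/day.
Q = K_eq · A · (Δh/L) = 0.0007665 × 1900 × (5.84/11.89) = 0.7153 m³/day.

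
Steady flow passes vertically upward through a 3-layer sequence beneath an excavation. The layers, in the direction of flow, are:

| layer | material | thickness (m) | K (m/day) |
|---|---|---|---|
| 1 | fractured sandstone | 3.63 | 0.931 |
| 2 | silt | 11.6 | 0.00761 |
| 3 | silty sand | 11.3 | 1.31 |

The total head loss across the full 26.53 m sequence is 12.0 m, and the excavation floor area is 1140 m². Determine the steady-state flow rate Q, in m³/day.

Flow is perpendicular to layering, so the layers act in series and the equivalent K is the thickness-weighted harmonic mean.
Total thickness L = 3.63 + 11.6 + 11.3 = 26.53 m.
Σ(b_i/K_i) = 3.63/0.931 + 11.6/0.00761 + 11.3/1.31 = 1537 d.
K_eq = L / Σ(b_i/K_i) = 26.53 / 1537 = 0.01726 m/day.
Q = K_eq · A · (Δh/L) = 0.01726 × 1140 × (12.0/26.53) = 8.901 m³/day.

8.90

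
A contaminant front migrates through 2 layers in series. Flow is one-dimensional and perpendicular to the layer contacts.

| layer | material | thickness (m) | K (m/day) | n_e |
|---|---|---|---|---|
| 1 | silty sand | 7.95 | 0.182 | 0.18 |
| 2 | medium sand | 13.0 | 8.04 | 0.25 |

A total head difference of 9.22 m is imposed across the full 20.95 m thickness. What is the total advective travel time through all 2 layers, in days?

With flow normal to the layers, continuity requires the same specific discharge q through every layer.
Σ(b_i/K_i) = 7.95/0.182 + 13.0/8.04 = 45.30 d.
q = Δh / Σ(b_i/K_i) = 9.22 / 45.30 = 0.2035 m/day.
In each layer the seepage velocity is v_i = q/n_i, so the layer transit time is t_i = b_i·n_i / q:
  layer 1 (silty sand): t_1 = 7.95 × 0.18 / 0.2035 = 7.031 d
  layer 2 (medium sand): t_2 = 13.0 × 0.25 / 0.2035 = 15.97 d
Total t = Σ t_i = 23.00 days.

23.0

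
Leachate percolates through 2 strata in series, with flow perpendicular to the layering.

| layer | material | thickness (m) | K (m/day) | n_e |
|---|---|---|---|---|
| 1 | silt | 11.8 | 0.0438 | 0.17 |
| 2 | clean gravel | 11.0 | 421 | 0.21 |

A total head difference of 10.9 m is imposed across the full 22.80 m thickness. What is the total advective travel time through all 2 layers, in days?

107

With flow normal to the layers, continuity requires the same specific discharge q through every layer.
Σ(b_i/K_i) = 11.8/0.0438 + 11.0/421 = 269.4 d.
q = Δh / Σ(b_i/K_i) = 10.9 / 269.4 = 0.04046 m/day.
In each layer the seepage velocity is v_i = q/n_i, so the layer transit time is t_i = b_i·n_i / q:
  layer 1 (silt): t_1 = 11.8 × 0.17 / 0.04046 = 49.59 d
  layer 2 (clean gravel): t_2 = 11.0 × 0.21 / 0.04046 = 57.10 d
Total t = Σ t_i = 106.7 days.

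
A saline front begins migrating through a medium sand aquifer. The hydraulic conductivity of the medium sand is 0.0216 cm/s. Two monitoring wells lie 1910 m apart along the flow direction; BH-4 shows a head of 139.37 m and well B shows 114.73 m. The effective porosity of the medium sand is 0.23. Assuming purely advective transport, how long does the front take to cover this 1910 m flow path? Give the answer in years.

5.00

Convert K: 0.0216 cm/s × 864 = 18.66 m/day.
Hydraulic gradient i = (139.37 − 114.73) / 1910 = 24.64 / 1910 = 0.01290.
Darcy flux q = K · i = 18.66 × 0.01290 = 0.2408 m/day.
Seepage velocity v = q / n_e = 0.2408 / 0.23 = 1.047 m/day.
Travel time t = L / v = 1910 / 1.047 = 1825 days = 4.996 years.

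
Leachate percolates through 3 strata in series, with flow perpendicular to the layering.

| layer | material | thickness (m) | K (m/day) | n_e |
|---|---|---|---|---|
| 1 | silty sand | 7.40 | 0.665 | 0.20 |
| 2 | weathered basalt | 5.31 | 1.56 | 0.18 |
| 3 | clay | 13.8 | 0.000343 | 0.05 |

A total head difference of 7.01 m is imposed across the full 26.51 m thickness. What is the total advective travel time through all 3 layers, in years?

49.1

With flow normal to the layers, continuity requires the same specific discharge q through every layer.
Σ(b_i/K_i) = 7.40/0.665 + 5.31/1.56 + 13.8/0.000343 = 40248 d.
q = Δh / Σ(b_i/K_i) = 7.01 / 40248 = 0.0001742 m/day.
In each layer the seepage velocity is v_i = q/n_i, so the layer transit time is t_i = b_i·n_i / q:
  layer 1 (silty sand): t_1 = 7.40 × 0.20 / 0.0001742 = 8497 d
  layer 2 (weathered basalt): t_2 = 5.31 × 0.18 / 0.0001742 = 5488 d
  layer 3 (clay): t_3 = 13.8 × 0.05 / 0.0001742 = 3962 d
Total t = Σ t_i = 17947 days = 49.14 years.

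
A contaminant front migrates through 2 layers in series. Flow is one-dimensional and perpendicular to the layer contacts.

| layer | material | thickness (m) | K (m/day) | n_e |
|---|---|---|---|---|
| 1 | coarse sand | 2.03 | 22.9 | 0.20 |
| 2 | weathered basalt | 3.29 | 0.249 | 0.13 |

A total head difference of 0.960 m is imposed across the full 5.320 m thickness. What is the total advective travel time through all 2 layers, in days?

11.6

With flow normal to the layers, continuity requires the same specific discharge q through every layer.
Σ(b_i/K_i) = 2.03/22.9 + 3.29/0.249 = 13.30 d.
q = Δh / Σ(b_i/K_i) = 0.960 / 13.30 = 0.07217 m/day.
In each layer the seepage velocity is v_i = q/n_i, so the layer transit time is t_i = b_i·n_i / q:
  layer 1 (coarse sand): t_1 = 2.03 × 0.20 / 0.07217 = 5.625 d
  layer 2 (weathered basalt): t_2 = 3.29 × 0.13 / 0.07217 = 5.926 d
Total t = Σ t_i = 11.55 days.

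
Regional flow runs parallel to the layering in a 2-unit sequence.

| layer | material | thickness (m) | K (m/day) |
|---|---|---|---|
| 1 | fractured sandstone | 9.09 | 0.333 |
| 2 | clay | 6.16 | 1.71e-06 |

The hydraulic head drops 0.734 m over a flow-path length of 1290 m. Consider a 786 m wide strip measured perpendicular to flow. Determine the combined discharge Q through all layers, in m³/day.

Flow is parallel to layering, so each bed carries its own Darcy discharge and the transmissivities add.
Σ(K_i·b_i) = 0.333×9.09 + 1.71e-06×6.16 = 3.027 m²/day.
Hydraulic gradient i = Δh / L = 0.734 / 1290 = 0.0005690.
Q = Σ(K_i·b_i) · W · i = 3.027 × 786 × 0.0005690 = 1.354 m³/day.

1.35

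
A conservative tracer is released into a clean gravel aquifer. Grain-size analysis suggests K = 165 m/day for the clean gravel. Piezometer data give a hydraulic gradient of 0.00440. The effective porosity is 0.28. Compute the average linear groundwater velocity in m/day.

Hydraulic gradient i = 0.00440.
Darcy flux q = K · i = 165.0 × 0.004400 = 0.7260 m/day.
Seepage velocity v = q / n_e = 0.7260 / 0.28 = 2.593 m/day.

2.59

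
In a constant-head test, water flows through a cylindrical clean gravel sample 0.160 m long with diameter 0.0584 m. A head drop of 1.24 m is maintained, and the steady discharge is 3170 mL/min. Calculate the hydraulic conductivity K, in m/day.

Cross-sectional area A = π·(d/2)² = π × (0.0584/2)² = 0.002679 m².
Convert discharge: 3170 mL/min = 5.283e-05 m³/s.
Darcy's law rearranged: K = Q·L / (A·Δh) = 5.283e-05 × 0.160 / (0.002679 × 1.24) = 0.002545 m/s = 219.9 m/day.

220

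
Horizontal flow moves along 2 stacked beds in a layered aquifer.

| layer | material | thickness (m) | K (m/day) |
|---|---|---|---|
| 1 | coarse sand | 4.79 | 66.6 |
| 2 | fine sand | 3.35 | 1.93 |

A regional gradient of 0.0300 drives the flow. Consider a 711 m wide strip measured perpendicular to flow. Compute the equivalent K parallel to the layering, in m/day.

Flow is parallel to layering, so each bed carries its own Darcy discharge and the transmissivities add.
Σ(K_i·b_i) = 66.6×4.79 + 1.93×3.35 = 325.5 m²/day.
Total thickness b = 8.140 m, so K_eq = Σ(K_i·b_i)/b = 39.99 m/day.

40.0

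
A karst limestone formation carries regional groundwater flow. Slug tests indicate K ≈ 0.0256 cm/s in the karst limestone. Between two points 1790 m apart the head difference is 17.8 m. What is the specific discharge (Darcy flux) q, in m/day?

0.220

Convert K: 0.0256 cm/s × 864 = 22.12 m/day.
Hydraulic gradient i = Δh / L = 17.8 / 1790 = 0.009944.
Specific discharge q = K · i = 22.12 × 0.009944 = 0.2199 m/day.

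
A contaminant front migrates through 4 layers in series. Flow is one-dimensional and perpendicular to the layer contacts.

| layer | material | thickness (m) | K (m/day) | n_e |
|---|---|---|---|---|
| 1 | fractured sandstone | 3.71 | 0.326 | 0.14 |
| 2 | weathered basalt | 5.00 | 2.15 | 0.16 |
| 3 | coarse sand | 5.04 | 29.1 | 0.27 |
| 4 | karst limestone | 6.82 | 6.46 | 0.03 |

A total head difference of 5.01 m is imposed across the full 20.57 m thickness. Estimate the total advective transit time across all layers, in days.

8.60

With flow normal to the layers, continuity requires the same specific discharge q through every layer.
Σ(b_i/K_i) = 3.71/0.326 + 5.00/2.15 + 5.04/29.1 + 6.82/6.46 = 14.93 d.
q = Δh / Σ(b_i/K_i) = 5.01 / 14.93 = 0.3355 m/day.
In each layer the seepage velocity is v_i = q/n_i, so the layer transit time is t_i = b_i·n_i / q:
  layer 1 (fractured sandstone): t_1 = 3.71 × 0.14 / 0.3355 = 1.548 d
  layer 2 (weathered basalt): t_2 = 5.00 × 0.16 / 0.3355 = 2.385 d
  layer 3 (coarse sand): t_3 = 5.04 × 0.27 / 0.3355 = 4.057 d
  layer 4 (karst limestone): t_4 = 6.82 × 0.03 / 0.3355 = 0.6099 d
Total t = Σ t_i = 8.600 days.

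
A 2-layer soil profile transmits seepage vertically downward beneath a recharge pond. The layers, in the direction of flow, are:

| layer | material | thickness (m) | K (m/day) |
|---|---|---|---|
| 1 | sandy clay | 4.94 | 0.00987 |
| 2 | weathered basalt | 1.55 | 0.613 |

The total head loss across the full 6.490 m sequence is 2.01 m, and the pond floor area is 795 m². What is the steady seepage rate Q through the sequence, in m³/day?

Flow is perpendicular to layering, so the layers act in series and the equivalent K is the thickness-weighted harmonic mean.
Total thickness L = 4.94 + 1.55 = 6.490 m.
Σ(b_i/K_i) = 4.94/0.00987 + 1.55/0.613 = 503.0 d.
K_eq = L / Σ(b_i/K_i) = 6.490 / 503.0 = 0.01290 m/day.
Q = K_eq · A · (Δh/L) = 0.01290 × 795 × (2.01/6.490) = 3.177 m³/day.

3.18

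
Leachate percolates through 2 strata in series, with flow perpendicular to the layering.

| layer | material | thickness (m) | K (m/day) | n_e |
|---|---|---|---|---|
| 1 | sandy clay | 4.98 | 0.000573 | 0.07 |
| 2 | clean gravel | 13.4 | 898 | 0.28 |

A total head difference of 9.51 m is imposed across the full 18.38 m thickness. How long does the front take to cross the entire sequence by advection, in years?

With flow normal to the layers, continuity requires the same specific discharge q through every layer.
Σ(b_i/K_i) = 4.98/0.000573 + 13.4/898 = 8691 d.
q = Δh / Σ(b_i/K_i) = 9.51 / 8691 = 0.001094 m/day.
In each layer the seepage velocity is v_i = q/n_i, so the layer transit time is t_i = b_i·n_i / q:
  layer 1 (sandy clay): t_1 = 4.98 × 0.07 / 0.001094 = 318.6 d
  layer 2 (clean gravel): t_2 = 13.4 × 0.28 / 0.001094 = 3429 d
Total t = Σ t_i = 3748 days = 10.26 years.

10.3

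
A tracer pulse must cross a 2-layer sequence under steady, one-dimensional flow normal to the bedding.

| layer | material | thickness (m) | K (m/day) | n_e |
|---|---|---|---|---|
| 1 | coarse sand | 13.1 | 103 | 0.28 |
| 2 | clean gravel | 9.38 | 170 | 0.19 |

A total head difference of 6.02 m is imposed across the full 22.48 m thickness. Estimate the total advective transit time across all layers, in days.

0.165

With flow normal to the layers, continuity requires the same specific discharge q through every layer.
Σ(b_i/K_i) = 13.1/103 + 9.38/170 = 0.1824 d.
q = Δh / Σ(b_i/K_i) = 6.02 / 0.1824 = 33.01 m/day.
In each layer the seepage velocity is v_i = q/n_i, so the layer transit time is t_i = b_i·n_i / q:
  layer 1 (coarse sand): t_1 = 13.1 × 0.28 / 33.01 = 0.1111 d
  layer 2 (clean gravel): t_2 = 9.38 × 0.19 / 33.01 = 0.05399 d
Total t = Σ t_i = 0.1651 days.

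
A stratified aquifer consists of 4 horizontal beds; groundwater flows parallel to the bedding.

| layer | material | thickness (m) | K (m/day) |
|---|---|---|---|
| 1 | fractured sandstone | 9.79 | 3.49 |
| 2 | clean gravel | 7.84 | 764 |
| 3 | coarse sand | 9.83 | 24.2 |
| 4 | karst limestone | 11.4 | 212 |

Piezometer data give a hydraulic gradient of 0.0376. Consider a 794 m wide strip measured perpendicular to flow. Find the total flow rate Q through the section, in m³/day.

259000

Flow is parallel to layering, so each bed carries its own Darcy discharge and the transmissivities add.
Σ(K_i·b_i) = 3.49×9.79 + 764×7.84 + 24.2×9.83 + 212×11.4 = 8679 m²/day.
Hydraulic gradient i = 0.0376.
Q = Σ(K_i·b_i) · W · i = 8679 × 794 × 0.03760 = 2.591e+05 m³/day.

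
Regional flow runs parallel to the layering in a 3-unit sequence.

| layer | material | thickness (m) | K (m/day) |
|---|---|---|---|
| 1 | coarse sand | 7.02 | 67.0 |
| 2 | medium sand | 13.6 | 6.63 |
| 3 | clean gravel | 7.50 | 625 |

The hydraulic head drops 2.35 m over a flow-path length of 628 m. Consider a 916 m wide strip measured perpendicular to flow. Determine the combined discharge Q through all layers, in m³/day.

18000

Flow is parallel to layering, so each bed carries its own Darcy discharge and the transmissivities add.
Σ(K_i·b_i) = 67.0×7.02 + 6.63×13.6 + 625×7.50 = 5248 m²/day.
Hydraulic gradient i = Δh / L = 2.35 / 628 = 0.003742.
Q = Σ(K_i·b_i) · W · i = 5248 × 916 × 0.003742 = 17989 m³/day.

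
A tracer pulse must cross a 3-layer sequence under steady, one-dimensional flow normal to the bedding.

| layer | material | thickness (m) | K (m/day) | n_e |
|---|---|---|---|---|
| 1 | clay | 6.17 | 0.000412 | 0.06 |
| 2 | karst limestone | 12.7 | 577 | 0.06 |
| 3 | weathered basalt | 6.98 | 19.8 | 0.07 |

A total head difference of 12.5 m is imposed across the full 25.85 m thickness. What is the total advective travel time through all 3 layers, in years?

5.32

With flow normal to the layers, continuity requires the same specific discharge q through every layer.
Σ(b_i/K_i) = 6.17/0.000412 + 12.7/577 + 6.98/19.8 = 14976 d.
q = Δh / Σ(b_i/K_i) = 12.5 / 14976 = 0.0008347 m/day.
In each layer the seepage velocity is v_i = q/n_i, so the layer transit time is t_i = b_i·n_i / q:
  layer 1 (clay): t_1 = 6.17 × 0.06 / 0.0008347 = 443.5 d
  layer 2 (karst limestone): t_2 = 12.7 × 0.06 / 0.0008347 = 912.9 d
  layer 3 (weathered basalt): t_3 = 6.98 × 0.07 / 0.0008347 = 585.4 d
Total t = Σ t_i = 1942 days = 5.317 years.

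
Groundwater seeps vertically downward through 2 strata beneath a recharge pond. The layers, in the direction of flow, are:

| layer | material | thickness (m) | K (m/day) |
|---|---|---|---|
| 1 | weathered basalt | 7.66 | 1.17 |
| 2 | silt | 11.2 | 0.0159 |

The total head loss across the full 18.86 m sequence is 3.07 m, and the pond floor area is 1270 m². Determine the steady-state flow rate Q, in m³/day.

5.48

Flow is perpendicular to layering, so the layers act in series and the equivalent K is the thickness-weighted harmonic mean.
Total thickness L = 7.66 + 11.2 = 18.86 m.
Σ(b_i/K_i) = 7.66/1.17 + 11.2/0.0159 = 710.9 d.
K_eq = L / Σ(b_i/K_i) = 18.86 / 710.9 = 0.02653 m/day.
Q = K_eq · A · (Δh/L) = 0.02653 × 1270 × (3.07/18.86) = 5.484 m³/day.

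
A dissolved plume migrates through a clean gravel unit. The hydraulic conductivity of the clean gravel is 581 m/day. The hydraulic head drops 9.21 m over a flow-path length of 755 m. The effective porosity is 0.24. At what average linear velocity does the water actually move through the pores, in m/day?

29.5

Hydraulic gradient i = Δh / L = 9.21 / 755 = 0.01220.
Darcy flux q = K · i = 581.0 × 0.01220 = 7.087 m/day.
Seepage velocity v = q / n_e = 7.087 / 0.24 = 29.53 m/day.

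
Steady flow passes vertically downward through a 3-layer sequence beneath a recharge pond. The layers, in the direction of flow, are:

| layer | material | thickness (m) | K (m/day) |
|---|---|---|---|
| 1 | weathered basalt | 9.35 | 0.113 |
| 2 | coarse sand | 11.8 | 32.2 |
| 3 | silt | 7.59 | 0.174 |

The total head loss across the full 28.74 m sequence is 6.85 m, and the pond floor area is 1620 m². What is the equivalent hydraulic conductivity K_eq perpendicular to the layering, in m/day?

Flow is perpendicular to layering, so the layers act in series and the equivalent K is the thickness-weighted harmonic mean.
Total thickness L = 9.35 + 11.8 + 7.59 = 28.74 m.
Σ(b_i/K_i) = 9.35/0.113 + 11.8/32.2 + 7.59/0.174 = 126.7 d.
K_eq = L / Σ(b_i/K_i) = 28.74 / 126.7 = 0.2268 m/day.

0.227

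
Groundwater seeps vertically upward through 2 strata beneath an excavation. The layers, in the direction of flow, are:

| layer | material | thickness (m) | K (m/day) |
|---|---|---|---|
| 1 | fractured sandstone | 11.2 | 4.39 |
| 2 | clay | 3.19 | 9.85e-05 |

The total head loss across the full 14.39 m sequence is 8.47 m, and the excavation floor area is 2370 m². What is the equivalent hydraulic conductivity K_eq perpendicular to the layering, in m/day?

0.000444

Flow is perpendicular to layering, so the layers act in series and the equivalent K is the thickness-weighted harmonic mean.
Total thickness L = 11.2 + 3.19 = 14.39 m.
Σ(b_i/K_i) = 11.2/4.39 + 3.19/9.85e-05 = 32388 d.
K_eq = L / Σ(b_i/K_i) = 14.39 / 32388 = 0.0004443 m/day.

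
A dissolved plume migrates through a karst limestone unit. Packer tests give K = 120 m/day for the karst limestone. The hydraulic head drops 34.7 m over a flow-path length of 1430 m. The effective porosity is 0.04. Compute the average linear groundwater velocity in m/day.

72.8

Hydraulic gradient i = Δh / L = 34.7 / 1430 = 0.02427.
Darcy flux q = K · i = 120.0 × 0.02427 = 2.912 m/day.
Seepage velocity v = q / n_e = 2.912 / 0.04 = 72.80 m/day.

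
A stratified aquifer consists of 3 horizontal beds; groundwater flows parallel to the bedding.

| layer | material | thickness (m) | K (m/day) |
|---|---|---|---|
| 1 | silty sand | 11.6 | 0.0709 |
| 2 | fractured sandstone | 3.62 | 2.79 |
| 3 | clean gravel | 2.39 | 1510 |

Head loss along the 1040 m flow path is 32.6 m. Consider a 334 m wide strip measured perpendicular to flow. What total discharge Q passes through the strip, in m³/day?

Flow is parallel to layering, so each bed carries its own Darcy discharge and the transmissivities add.
Σ(K_i·b_i) = 0.0709×11.6 + 2.79×3.62 + 1510×2.39 = 3620 m²/day.
Hydraulic gradient i = Δh / L = 32.6 / 1040 = 0.03135.
Q = Σ(K_i·b_i) · W · i = 3620 × 334 × 0.03135 = 37898 m³/day.

37900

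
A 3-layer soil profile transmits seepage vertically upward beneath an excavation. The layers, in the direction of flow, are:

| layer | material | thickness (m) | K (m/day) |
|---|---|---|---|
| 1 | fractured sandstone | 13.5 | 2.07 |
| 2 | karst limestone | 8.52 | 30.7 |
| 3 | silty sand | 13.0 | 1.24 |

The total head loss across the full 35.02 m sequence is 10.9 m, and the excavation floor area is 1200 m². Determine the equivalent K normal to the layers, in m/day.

Flow is perpendicular to layering, so the layers act in series and the equivalent K is the thickness-weighted harmonic mean.
Total thickness L = 13.5 + 8.52 + 13.0 = 35.02 m.
Σ(b_i/K_i) = 13.5/2.07 + 8.52/30.7 + 13.0/1.24 = 17.28 d.
K_eq = L / Σ(b_i/K_i) = 35.02 / 17.28 = 2.026 m/day.

2.03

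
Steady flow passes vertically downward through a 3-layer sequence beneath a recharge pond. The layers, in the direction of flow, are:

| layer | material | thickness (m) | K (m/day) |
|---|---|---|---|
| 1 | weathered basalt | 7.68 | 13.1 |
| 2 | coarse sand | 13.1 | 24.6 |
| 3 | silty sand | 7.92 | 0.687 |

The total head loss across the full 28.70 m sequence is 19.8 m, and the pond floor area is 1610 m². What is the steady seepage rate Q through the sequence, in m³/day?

2520

Flow is perpendicular to layering, so the layers act in series and the equivalent K is the thickness-weighted harmonic mean.
Total thickness L = 7.68 + 13.1 + 7.92 = 28.70 m.
Σ(b_i/K_i) = 7.68/13.1 + 13.1/24.6 + 7.92/0.687 = 12.65 d.
K_eq = L / Σ(b_i/K_i) = 28.70 / 12.65 = 2.269 m/day.
Q = K_eq · A · (Δh/L) = 2.269 × 1610 × (19.8/28.70) = 2521 m³/day.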